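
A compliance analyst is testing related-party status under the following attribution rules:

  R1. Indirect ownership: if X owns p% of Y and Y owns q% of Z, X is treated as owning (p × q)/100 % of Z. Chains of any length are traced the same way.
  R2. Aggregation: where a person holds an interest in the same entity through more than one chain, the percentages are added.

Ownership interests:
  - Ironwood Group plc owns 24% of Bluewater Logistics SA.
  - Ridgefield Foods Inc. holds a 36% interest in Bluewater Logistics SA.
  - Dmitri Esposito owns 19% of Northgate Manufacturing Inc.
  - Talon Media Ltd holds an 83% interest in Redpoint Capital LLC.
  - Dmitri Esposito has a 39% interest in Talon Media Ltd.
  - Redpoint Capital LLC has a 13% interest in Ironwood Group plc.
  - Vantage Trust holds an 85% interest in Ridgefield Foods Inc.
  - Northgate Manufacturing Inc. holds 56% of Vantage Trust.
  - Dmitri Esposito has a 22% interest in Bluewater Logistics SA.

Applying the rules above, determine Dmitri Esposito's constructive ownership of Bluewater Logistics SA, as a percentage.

26.265784%

Chain via Talon Media Ltd → Redpoint Capital LLC → Ironwood Group plc (R1): 39% × 83% × 13% × 24% = 1.009944% of Bluewater Logistics SA.
Chain via Northgate Manufacturing Inc. → Vantage Trust → Ridgefield Foods Inc. (R1): 19% × 56% × 85% × 36% = 3.25584% of Bluewater Logistics SA.
Direct interest in Bluewater Logistics SA: 22%.
Aggregating (R2): 1.009944% + 3.25584% + 22% = 26.265784%.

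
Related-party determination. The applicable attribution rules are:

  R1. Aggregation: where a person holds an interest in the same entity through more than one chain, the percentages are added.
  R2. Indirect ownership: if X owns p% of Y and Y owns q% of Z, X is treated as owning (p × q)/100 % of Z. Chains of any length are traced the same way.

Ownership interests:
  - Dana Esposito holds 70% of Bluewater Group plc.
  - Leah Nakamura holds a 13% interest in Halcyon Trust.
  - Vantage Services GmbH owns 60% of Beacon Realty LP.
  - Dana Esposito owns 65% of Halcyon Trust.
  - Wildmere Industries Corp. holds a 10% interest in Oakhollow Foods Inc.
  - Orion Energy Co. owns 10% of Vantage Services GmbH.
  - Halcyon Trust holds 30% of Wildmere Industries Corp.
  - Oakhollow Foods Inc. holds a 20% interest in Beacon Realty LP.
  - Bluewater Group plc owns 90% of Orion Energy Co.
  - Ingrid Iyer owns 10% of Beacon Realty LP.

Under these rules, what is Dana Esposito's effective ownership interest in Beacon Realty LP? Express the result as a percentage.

Chain via Bluewater Group plc → Orion Energy Co. → Vantage Services GmbH (R2): 70% × 90% × 10% × 60% = 3.78% of Beacon Realty LP.
Chain via Halcyon Trust → Wildmere Industries Corp. → Oakhollow Foods Inc. (R2): 65% × 30% × 10% × 20% = 0.39% of Beacon Realty LP.
Aggregating (R1): 3.78% + 0.39% = 4.17%.

4.17%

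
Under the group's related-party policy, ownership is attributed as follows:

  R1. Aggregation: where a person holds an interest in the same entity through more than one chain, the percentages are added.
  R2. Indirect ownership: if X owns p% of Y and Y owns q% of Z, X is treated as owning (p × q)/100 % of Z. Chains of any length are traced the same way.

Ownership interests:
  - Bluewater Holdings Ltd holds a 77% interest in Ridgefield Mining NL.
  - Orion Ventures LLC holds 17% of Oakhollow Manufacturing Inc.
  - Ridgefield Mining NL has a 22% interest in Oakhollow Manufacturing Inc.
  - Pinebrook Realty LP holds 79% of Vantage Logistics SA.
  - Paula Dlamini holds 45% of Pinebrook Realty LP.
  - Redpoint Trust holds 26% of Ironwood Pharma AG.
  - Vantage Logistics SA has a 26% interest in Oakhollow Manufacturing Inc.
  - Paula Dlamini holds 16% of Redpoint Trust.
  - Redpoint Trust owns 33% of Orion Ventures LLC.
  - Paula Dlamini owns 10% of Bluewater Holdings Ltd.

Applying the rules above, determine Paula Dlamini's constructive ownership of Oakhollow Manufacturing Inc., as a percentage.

Chain via Redpoint Trust → Orion Ventures LLC (R2): 16% × 33% × 17% = 0.8976% of Oakhollow Manufacturing Inc.
Chain via Pinebrook Realty LP → Vantage Logistics SA (R2): 45% × 79% × 26% = 9.243% of Oakhollow Manufacturing Inc.
Chain via Bluewater Holdings Ltd → Ridgefield Mining NL (R2): 10% × 77% × 22% = 1.694% of Oakhollow Manufacturing Inc.
Aggregating (R1): 0.8976% + 9.243% + 1.694% = 11.8346%.

11.8346%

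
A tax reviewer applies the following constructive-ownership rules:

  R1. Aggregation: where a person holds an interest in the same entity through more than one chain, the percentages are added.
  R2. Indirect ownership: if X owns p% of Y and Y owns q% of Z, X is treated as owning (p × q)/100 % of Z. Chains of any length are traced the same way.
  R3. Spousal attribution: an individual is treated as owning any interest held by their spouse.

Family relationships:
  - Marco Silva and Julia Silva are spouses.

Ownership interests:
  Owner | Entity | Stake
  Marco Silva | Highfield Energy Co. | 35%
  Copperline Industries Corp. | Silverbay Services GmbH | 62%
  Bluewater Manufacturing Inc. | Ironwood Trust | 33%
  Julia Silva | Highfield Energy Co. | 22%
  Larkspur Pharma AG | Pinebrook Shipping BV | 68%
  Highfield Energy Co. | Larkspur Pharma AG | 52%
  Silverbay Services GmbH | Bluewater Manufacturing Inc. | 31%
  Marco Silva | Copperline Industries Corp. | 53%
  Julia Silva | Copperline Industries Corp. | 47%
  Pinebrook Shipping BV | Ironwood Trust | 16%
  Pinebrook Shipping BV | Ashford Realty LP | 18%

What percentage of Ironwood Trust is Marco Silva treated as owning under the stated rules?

9.567432%

By spousal attribution (R3), Marco Silva is treated as also owning Julia Silva's interest in Highfield Energy Co, giving 35% + 22% = 57%.
By spousal attribution (R3), Marco Silva is treated as also owning Julia Silva's interest in Copperline Industries Corp, giving 53% + 47% = 100%.
Chain via Highfield Energy Co. → Larkspur Pharma AG → Pinebrook Shipping BV (R2): 57% × 52% × 68% × 16% = 3.224832% of Ironwood Trust.
Chain via Copperline Industries Corp. → Silverbay Services GmbH → Bluewater Manufacturing Inc. (R2): 100% × 62% × 31% × 33% = 6.3426% of Ironwood Trust.
Aggregating (R1): 3.224832% + 6.3426% = 9.567432%.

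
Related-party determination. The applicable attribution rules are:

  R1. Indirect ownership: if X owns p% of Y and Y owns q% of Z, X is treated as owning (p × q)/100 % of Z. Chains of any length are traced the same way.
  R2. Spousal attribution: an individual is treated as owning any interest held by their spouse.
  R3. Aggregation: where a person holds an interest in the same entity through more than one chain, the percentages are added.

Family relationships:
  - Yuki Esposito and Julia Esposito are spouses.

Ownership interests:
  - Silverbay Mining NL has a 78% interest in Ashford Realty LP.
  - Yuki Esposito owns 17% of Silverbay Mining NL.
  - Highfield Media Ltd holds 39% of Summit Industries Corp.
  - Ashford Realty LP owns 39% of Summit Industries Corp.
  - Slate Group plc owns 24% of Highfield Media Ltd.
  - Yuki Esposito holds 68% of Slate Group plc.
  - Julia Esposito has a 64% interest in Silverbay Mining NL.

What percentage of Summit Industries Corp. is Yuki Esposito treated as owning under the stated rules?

By spousal attribution (R2), Yuki Esposito is treated as also owning Julia Esposito's interest in Silverbay Mining NL, giving 17% + 64% = 81%.
Chain via Slate Group plc → Highfield Media Ltd (R1): 68% × 24% × 39% = 6.3648% of Summit Industries Corp.
Chain via Silverbay Mining NL → Ashford Realty LP (R1): 81% × 78% × 39% = 24.6402% of Summit Industries Corp.
Aggregating (R3): 6.3648% + 24.6402% = 31.005%.

31.005%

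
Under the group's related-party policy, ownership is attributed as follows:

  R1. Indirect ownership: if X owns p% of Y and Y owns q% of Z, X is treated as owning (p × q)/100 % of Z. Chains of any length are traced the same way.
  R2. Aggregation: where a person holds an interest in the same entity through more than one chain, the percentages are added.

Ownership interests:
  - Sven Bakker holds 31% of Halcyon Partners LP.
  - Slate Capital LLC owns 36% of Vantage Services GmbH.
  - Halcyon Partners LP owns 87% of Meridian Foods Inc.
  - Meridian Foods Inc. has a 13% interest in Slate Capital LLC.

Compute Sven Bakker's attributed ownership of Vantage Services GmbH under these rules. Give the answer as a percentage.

Chain via Halcyon Partners LP → Meridian Foods Inc. → Slate Capital LLC (R1): 31% × 87% × 13% × 36% = 1.262196% of Vantage Services GmbH.

1.262196%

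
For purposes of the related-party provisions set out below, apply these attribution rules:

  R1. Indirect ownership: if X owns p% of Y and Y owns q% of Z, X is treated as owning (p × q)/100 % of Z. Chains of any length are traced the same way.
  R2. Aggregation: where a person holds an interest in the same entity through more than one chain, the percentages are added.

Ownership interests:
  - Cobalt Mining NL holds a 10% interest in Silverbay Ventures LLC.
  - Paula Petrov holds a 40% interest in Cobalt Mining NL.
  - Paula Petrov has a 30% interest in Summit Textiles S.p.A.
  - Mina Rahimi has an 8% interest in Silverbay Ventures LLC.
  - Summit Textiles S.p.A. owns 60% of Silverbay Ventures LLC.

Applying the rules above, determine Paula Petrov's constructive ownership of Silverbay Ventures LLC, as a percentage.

Chain via Cobalt Mining NL (R1): 40% × 10% = 4% of Silverbay Ventures LLC.
Chain via Summit Textiles S.p.A. (R1): 30% × 60% = 18% of Silverbay Ventures LLC.
Aggregating (R2): 4% + 18% = 22%.

22%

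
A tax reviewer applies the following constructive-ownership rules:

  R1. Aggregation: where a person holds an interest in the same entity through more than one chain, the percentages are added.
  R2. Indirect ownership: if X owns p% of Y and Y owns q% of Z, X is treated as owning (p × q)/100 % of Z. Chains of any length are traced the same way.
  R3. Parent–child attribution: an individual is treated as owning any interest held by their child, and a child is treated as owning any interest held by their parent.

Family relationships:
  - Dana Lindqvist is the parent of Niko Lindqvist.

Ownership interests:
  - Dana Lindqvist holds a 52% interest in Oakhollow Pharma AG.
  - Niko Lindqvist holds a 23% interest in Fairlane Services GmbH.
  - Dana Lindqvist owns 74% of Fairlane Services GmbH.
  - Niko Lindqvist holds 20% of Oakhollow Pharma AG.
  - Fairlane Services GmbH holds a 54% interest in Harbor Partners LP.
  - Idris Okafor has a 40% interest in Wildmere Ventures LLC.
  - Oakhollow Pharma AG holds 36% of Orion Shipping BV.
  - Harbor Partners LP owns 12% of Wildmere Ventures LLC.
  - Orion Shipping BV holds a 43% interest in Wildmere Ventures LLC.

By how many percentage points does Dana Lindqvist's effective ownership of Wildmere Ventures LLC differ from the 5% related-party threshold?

12.4312

By parent–child attribution (R3), Dana Lindqvist is treated as also owning Niko Lindqvist's interest in Fairlane Services GmbH, giving 74% + 23% = 97%.
By parent–child attribution (R3), Dana Lindqvist is treated as also owning Niko Lindqvist's interest in Oakhollow Pharma AG, giving 52% + 20% = 72%.
Chain via Fairlane Services GmbH → Harbor Partners LP (R2): 97% × 54% × 12% = 6.2856% of Wildmere Ventures LLC.
Chain via Oakhollow Pharma AG → Orion Shipping BV (R2): 72% × 36% × 43% = 11.1456% of Wildmere Ventures LLC.
Aggregating (R1): 6.2856% + 11.1456% = 17.4312%.
17.4312% exceeds the 5% threshold by 12.4312 percentage points.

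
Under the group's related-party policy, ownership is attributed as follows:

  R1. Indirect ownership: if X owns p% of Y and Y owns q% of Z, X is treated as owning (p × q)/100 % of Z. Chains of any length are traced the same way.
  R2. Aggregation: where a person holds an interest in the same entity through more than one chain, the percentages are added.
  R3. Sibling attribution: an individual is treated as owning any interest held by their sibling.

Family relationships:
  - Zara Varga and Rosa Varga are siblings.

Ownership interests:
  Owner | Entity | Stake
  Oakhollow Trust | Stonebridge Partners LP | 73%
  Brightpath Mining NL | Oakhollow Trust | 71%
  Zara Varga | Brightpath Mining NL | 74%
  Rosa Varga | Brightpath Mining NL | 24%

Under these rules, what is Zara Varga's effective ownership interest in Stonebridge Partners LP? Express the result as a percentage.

By sibling attribution (R3), Zara Varga is treated as also owning Rosa Varga's interest in Brightpath Mining NL, giving 74% + 24% = 98%.
Chain via Brightpath Mining NL → Oakhollow Trust (R1): 98% × 71% × 73% = 50.7934% of Stonebridge Partners LP.

50.7934%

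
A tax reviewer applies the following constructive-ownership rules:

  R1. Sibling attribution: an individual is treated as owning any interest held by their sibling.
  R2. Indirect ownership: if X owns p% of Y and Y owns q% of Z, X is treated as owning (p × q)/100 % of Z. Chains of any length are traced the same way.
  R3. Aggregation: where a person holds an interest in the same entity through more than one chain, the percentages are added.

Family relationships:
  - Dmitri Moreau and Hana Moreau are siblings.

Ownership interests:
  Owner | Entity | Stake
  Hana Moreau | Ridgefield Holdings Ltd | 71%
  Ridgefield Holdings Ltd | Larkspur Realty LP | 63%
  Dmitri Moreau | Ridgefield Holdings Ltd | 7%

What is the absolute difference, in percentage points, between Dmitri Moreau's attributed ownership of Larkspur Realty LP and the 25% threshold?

By sibling attribution (R1), Dmitri Moreau is treated as also owning Hana Moreau's interest in Ridgefield Holdings Ltd, giving 7% + 71% = 78%.
Chain via Ridgefield Holdings Ltd (R2): 78% × 63% = 49.14% of Larkspur Realty LP.
49.14% exceeds the 25% threshold by 24.14 percentage points.

24.14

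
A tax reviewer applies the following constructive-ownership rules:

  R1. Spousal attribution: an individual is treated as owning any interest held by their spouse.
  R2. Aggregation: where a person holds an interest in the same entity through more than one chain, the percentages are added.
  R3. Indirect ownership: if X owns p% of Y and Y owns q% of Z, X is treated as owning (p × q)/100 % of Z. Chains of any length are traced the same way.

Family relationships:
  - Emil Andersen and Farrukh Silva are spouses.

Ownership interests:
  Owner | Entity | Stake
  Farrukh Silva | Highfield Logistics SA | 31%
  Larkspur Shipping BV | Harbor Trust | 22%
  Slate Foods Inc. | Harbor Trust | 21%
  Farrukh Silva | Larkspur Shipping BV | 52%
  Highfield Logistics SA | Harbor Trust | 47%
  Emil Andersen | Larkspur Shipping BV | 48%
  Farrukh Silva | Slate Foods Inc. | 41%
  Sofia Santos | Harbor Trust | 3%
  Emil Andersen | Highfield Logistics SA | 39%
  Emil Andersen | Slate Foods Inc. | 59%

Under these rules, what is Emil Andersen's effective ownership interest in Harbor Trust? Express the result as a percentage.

75.9%

By spousal attribution (R1), Emil Andersen is treated as also owning Farrukh Silva's interest in Larkspur Shipping BV, giving 48% + 52% = 100%.
By spousal attribution (R1), Emil Andersen is treated as also owning Farrukh Silva's interest in Highfield Logistics SA, giving 39% + 31% = 70%.
By spousal attribution (R1), Emil Andersen is treated as also owning Farrukh Silva's interest in Slate Foods Inc, giving 59% + 41% = 100%.
Chain via Larkspur Shipping BV (R3): 100% × 22% = 22% of Harbor Trust.
Chain via Highfield Logistics SA (R3): 70% × 47% = 32.9% of Harbor Trust.
Chain via Slate Foods Inc. (R3): 100% × 21% = 21% of Harbor Trust.
Aggregating (R2): 22% + 32.9% + 21% = 75.9%.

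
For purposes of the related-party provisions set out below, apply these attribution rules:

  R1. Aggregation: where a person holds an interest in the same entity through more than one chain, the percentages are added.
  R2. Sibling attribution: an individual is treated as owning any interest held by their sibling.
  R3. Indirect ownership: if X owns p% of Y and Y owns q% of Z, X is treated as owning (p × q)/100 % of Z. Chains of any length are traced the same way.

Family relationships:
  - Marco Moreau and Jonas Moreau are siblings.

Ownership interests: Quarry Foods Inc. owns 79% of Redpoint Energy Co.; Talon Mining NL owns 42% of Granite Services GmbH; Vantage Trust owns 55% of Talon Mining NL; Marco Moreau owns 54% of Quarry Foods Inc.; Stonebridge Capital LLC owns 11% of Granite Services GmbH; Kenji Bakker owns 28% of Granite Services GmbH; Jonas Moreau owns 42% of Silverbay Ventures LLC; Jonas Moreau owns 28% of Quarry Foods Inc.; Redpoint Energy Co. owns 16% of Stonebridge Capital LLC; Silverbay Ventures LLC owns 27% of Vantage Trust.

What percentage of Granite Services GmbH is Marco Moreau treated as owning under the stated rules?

3.759668%

By sibling attribution (R2), Marco Moreau is treated as also owning Jonas Moreau's interest in Quarry Foods Inc, giving 54% + 28% = 82%.
By sibling attribution (R2), Marco Moreau is treated as owning Jonas Moreau's 42% interest in Silverbay Ventures LLC.
Chain via Quarry Foods Inc. → Redpoint Energy Co. → Stonebridge Capital LLC (R3): 82% × 79% × 16% × 11% = 1.140128% of Granite Services GmbH.
Chain via Silverbay Ventures LLC → Vantage Trust → Talon Mining NL (R3): 42% × 27% × 55% × 42% = 2.61954% of Granite Services GmbH.
Aggregating (R1): 1.140128% + 2.61954% = 3.759668%.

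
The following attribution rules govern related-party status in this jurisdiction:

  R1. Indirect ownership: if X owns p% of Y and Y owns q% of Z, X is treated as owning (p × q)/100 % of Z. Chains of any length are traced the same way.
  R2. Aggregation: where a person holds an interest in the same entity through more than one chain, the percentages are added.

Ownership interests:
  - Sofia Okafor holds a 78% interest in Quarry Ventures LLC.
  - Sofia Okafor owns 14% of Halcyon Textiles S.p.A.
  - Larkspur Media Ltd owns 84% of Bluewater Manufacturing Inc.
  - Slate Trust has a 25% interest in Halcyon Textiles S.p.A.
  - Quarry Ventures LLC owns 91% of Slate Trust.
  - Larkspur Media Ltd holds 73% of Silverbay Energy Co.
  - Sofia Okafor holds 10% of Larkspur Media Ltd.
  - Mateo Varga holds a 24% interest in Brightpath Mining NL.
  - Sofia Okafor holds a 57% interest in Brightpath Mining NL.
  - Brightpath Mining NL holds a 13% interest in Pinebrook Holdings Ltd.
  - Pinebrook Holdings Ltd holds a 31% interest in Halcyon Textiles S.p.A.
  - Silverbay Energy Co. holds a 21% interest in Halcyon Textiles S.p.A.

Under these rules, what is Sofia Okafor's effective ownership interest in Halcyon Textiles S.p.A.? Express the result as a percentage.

Chain via Larkspur Media Ltd → Silverbay Energy Co. (R1): 10% × 73% × 21% = 1.533% of Halcyon Textiles S.p.A.
Chain via Brightpath Mining NL → Pinebrook Holdings Ltd (R1): 57% × 13% × 31% = 2.2971% of Halcyon Textiles S.p.A.
Chain via Quarry Ventures LLC → Slate Trust (R1): 78% × 91% × 25% = 17.745% of Halcyon Textiles S.p.A.
Direct interest in Halcyon Textiles S.p.A: 14%.
Aggregating (R2): 1.533% + 2.2971% + 17.745% + 14% = 35.5751%.

35.5751%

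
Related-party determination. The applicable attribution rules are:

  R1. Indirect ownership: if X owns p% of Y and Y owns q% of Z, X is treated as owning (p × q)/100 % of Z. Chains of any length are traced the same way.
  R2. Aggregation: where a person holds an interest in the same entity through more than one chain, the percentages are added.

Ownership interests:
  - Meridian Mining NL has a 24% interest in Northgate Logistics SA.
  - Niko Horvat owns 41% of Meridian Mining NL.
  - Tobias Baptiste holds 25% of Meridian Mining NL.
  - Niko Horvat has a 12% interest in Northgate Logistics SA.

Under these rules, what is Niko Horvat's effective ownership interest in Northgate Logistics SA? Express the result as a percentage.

21.84%

Chain via Meridian Mining NL (R1): 41% × 24% = 9.84% of Northgate Logistics SA.
Direct interest in Northgate Logistics SA: 12%.
Aggregating (R2): 9.84% + 12% = 21.84%.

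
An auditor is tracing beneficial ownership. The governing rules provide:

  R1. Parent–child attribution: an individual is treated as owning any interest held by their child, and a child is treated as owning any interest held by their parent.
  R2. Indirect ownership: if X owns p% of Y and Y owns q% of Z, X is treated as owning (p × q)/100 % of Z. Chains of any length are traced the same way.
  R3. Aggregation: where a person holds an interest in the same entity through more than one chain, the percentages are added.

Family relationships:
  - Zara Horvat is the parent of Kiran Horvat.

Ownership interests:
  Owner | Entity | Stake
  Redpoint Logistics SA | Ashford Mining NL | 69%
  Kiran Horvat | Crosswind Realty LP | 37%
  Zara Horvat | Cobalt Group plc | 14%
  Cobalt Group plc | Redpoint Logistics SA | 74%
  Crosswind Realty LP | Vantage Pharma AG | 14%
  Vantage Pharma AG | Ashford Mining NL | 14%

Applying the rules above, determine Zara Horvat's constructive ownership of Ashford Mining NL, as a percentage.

7.8736%

By parent–child attribution (R1), Zara Horvat is treated as owning Kiran Horvat's 37% interest in Crosswind Realty LP.
Chain via Cobalt Group plc → Redpoint Logistics SA (R2): 14% × 74% × 69% = 7.1484% of Ashford Mining NL.
Chain via Crosswind Realty LP → Vantage Pharma AG (R2): 37% × 14% × 14% = 0.7252% of Ashford Mining NL.
Aggregating (R3): 7.1484% + 0.7252% = 7.8736%.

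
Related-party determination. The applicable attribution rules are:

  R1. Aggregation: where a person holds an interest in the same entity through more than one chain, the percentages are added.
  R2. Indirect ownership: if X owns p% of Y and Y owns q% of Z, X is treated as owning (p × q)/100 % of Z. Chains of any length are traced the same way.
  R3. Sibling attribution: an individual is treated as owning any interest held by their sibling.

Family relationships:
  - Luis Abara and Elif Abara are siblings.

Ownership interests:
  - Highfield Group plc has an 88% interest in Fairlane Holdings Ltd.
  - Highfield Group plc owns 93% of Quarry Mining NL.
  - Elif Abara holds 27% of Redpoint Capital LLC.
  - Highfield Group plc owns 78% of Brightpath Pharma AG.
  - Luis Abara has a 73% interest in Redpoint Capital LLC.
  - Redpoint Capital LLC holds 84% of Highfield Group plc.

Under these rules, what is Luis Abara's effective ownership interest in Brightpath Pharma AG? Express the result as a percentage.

65.52%

By sibling attribution (R3), Luis Abara is treated as also owning Elif Abara's interest in Redpoint Capital LLC, giving 73% + 27% = 100%.
Chain via Redpoint Capital LLC → Highfield Group plc (R2): 100% × 84% × 78% = 65.52% of Brightpath Pharma AG.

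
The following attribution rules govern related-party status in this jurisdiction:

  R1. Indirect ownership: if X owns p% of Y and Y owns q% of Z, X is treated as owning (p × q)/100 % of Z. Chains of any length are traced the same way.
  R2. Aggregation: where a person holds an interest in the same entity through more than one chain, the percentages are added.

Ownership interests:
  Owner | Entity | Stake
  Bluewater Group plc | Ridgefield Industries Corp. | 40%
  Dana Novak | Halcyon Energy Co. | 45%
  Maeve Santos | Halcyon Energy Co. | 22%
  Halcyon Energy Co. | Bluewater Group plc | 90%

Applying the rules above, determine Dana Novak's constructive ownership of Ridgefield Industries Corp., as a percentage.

16.2%

Chain via Halcyon Energy Co. → Bluewater Group plc (R1): 45% × 90% × 40% = 16.2% of Ridgefield Industries Corp.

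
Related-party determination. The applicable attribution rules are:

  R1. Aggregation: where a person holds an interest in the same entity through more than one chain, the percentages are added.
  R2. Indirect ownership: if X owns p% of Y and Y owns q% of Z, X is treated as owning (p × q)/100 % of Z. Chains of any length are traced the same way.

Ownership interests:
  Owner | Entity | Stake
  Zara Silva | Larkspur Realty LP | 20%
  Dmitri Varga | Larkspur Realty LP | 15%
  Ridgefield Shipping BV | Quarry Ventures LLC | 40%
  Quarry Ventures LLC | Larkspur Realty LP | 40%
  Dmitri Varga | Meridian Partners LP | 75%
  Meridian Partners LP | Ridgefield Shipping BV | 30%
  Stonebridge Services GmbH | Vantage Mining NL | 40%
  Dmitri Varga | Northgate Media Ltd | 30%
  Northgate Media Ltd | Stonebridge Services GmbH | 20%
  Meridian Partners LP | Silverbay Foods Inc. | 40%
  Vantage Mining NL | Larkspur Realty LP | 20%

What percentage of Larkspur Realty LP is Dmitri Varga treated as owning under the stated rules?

Chain via Northgate Media Ltd → Stonebridge Services GmbH → Vantage Mining NL (R2): 30% × 20% × 40% × 20% = 0.48% of Larkspur Realty LP.
Chain via Meridian Partners LP → Ridgefield Shipping BV → Quarry Ventures LLC (R2): 75% × 30% × 40% × 40% = 3.6% of Larkspur Realty LP.
Direct interest in Larkspur Realty LP: 15%.
Aggregating (R1): 0.48% + 3.6% + 15% = 19.08%.

19.08%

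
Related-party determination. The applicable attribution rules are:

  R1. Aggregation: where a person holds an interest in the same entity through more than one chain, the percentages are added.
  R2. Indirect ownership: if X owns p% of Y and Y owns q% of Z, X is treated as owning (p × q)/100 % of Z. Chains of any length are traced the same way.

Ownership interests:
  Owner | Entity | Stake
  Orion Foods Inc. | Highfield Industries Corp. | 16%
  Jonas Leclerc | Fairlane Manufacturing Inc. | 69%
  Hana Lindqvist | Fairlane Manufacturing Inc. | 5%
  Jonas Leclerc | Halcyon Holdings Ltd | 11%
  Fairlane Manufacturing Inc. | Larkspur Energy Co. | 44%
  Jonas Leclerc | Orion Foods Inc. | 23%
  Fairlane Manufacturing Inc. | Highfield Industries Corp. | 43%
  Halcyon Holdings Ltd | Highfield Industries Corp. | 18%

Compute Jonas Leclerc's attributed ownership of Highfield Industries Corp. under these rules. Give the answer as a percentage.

Chain via Fairlane Manufacturing Inc. (R2): 69% × 43% = 29.67% of Highfield Industries Corp.
Chain via Halcyon Holdings Ltd (R2): 11% × 18% = 1.98% of Highfield Industries Corp.
Chain via Orion Foods Inc. (R2): 23% × 16% = 3.68% of Highfield Industries Corp.
Aggregating (R1): 29.67% + 1.98% + 3.68% = 35.33%.

35.33%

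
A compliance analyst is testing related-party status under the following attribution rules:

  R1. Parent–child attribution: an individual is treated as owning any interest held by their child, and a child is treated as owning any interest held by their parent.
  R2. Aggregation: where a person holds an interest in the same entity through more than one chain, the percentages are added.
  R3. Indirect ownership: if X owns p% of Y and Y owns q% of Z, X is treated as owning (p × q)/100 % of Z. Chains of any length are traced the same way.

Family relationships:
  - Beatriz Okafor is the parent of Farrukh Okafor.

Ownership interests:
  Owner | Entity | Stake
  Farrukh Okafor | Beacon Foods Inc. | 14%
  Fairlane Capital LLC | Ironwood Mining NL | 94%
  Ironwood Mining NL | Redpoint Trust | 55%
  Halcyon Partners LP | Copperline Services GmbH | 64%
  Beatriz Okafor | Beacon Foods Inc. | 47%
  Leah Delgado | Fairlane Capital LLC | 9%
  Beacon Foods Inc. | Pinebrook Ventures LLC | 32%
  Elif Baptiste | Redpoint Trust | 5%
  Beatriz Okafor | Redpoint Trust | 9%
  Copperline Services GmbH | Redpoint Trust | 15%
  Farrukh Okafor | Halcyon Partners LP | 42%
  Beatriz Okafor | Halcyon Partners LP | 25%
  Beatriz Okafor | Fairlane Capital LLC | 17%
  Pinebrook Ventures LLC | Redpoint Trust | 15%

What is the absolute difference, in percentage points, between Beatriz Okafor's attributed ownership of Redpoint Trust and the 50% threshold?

By parent–child attribution (R1), Beatriz Okafor is treated as also owning Farrukh Okafor's interest in Beacon Foods Inc, giving 47% + 14% = 61%.
By parent–child attribution (R1), Beatriz Okafor is treated as also owning Farrukh Okafor's interest in Halcyon Partners LP, giving 25% + 42% = 67%.
Chain via Fairlane Capital LLC → Ironwood Mining NL (R3): 17% × 94% × 55% = 8.789% of Redpoint Trust.
Chain via Beacon Foods Inc. → Pinebrook Ventures LLC (R3): 61% × 32% × 15% = 2.928% of Redpoint Trust.
Chain via Halcyon Partners LP → Copperline Services GmbH (R3): 67% × 64% × 15% = 6.432% of Redpoint Trust.
Direct interest in Redpoint Trust: 9%.
Aggregating (R2): 8.789% + 2.928% + 6.432% + 9% = 27.149%.
27.149% falls short of the 50% threshold by 22.851 percentage points.

22.851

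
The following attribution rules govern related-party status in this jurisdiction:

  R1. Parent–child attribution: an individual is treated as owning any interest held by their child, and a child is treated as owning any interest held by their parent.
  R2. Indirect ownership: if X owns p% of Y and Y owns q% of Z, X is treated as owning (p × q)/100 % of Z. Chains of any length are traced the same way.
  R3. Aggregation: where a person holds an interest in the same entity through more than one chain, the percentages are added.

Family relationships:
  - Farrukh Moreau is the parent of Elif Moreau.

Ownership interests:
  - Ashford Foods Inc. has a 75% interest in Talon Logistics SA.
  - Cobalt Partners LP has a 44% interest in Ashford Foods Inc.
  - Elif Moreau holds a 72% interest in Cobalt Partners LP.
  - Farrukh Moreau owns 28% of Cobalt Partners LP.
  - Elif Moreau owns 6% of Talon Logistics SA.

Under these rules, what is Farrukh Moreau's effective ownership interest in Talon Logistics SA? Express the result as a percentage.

39%

By parent–child attribution (R1), Farrukh Moreau is treated as also owning Elif Moreau's interest in Cobalt Partners LP, giving 28% + 72% = 100%.
By parent–child attribution (R1), Farrukh Moreau is treated as owning Elif Moreau's 6% interest in Talon Logistics SA.
Chain via Cobalt Partners LP → Ashford Foods Inc. (R2): 100% × 44% × 75% = 33% of Talon Logistics SA.
Direct interest in Talon Logistics SA: 6%.
Aggregating (R3): 33% + 6% = 39%.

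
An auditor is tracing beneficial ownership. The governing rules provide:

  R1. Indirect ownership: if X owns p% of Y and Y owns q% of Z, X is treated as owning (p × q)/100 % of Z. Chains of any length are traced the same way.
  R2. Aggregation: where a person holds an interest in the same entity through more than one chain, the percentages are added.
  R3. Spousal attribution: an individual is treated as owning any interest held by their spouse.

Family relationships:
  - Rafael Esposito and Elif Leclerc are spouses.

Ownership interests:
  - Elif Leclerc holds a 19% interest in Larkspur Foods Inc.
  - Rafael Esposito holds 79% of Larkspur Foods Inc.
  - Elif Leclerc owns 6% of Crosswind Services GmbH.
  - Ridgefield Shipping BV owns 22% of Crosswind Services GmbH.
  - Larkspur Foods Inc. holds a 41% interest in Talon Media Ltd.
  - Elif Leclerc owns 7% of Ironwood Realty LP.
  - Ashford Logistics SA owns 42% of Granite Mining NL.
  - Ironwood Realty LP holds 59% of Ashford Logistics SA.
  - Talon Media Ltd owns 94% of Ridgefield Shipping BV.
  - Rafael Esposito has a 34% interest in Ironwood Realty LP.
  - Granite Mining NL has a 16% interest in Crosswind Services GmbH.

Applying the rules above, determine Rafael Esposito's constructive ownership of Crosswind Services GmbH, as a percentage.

By spousal attribution (R3), Rafael Esposito is treated as also owning Elif Leclerc's interest in Larkspur Foods Inc, giving 79% + 19% = 98%.
By spousal attribution (R3), Rafael Esposito is treated as also owning Elif Leclerc's interest in Ironwood Realty LP, giving 34% + 7% = 41%.
By spousal attribution (R3), Rafael Esposito is treated as owning Elif Leclerc's 6% interest in Crosswind Services GmbH.
Chain via Larkspur Foods Inc. → Talon Media Ltd → Ridgefield Shipping BV (R1): 98% × 41% × 94% × 22% = 8.309224% of Crosswind Services GmbH.
Chain via Ironwood Realty LP → Ashford Logistics SA → Granite Mining NL (R1): 41% × 59% × 42% × 16% = 1.625568% of Crosswind Services GmbH.
Direct interest in Crosswind Services GmbH: 6%.
Aggregating (R2): 8.309224% + 1.625568% + 6% = 15.934792%.

15.934792%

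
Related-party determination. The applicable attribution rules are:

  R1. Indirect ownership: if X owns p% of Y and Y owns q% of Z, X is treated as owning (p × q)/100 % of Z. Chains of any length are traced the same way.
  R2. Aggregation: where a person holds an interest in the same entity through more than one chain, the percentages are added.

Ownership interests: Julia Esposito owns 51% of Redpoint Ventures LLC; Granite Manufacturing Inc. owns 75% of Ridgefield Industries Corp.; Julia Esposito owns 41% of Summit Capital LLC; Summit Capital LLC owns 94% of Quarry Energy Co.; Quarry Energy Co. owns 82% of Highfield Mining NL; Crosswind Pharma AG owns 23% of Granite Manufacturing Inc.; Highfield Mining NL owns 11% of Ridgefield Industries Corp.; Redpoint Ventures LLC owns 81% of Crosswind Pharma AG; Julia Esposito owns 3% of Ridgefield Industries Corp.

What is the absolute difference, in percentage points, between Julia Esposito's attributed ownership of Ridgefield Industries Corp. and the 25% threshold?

11.397717

Chain via Summit Capital LLC → Quarry Energy Co. → Highfield Mining NL (R1): 41% × 94% × 82% × 11% = 3.476308% of Ridgefield Industries Corp.
Chain via Redpoint Ventures LLC → Crosswind Pharma AG → Granite Manufacturing Inc. (R1): 51% × 81% × 23% × 75% = 7.125975% of Ridgefield Industries Corp.
Direct interest in Ridgefield Industries Corp: 3%.
Aggregating (R2): 3.476308% + 7.125975% + 3% = 13.602283%.
13.602283% falls short of the 25% threshold by 11.397717 percentage points.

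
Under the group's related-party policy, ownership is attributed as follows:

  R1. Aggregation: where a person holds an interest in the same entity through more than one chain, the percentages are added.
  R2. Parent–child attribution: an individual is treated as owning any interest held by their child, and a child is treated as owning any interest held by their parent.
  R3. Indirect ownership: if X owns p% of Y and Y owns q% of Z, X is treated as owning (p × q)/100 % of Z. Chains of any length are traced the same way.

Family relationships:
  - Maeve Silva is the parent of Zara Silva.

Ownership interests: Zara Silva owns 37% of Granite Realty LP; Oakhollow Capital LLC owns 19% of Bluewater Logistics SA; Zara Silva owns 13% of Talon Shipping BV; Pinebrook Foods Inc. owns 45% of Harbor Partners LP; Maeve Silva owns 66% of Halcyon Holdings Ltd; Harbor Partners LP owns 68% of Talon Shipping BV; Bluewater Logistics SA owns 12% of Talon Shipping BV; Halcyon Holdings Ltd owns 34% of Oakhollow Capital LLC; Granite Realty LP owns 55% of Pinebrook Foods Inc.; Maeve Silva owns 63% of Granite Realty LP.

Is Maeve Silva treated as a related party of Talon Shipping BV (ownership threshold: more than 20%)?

Yes

By parent–child attribution (R2), Maeve Silva is treated as also owning Zara Silva's interest in Granite Realty LP, giving 63% + 37% = 100%.
By parent–child attribution (R2), Maeve Silva is treated as owning Zara Silva's 13% interest in Talon Shipping BV.
Chain via Halcyon Holdings Ltd → Oakhollow Capital LLC → Bluewater Logistics SA (R3): 66% × 34% × 19% × 12% = 0.511632% of Talon Shipping BV.
Chain via Granite Realty LP → Pinebrook Foods Inc. → Harbor Partners LP (R3): 100% × 55% × 45% × 68% = 16.83% of Talon Shipping BV.
Direct interest in Talon Shipping BV: 13%.
Aggregating (R1): 0.511632% + 16.83% + 13% = 30.341632%.
30.341632% exceeds the 20% threshold, so Maeve is a related party to Talon Shipping BV.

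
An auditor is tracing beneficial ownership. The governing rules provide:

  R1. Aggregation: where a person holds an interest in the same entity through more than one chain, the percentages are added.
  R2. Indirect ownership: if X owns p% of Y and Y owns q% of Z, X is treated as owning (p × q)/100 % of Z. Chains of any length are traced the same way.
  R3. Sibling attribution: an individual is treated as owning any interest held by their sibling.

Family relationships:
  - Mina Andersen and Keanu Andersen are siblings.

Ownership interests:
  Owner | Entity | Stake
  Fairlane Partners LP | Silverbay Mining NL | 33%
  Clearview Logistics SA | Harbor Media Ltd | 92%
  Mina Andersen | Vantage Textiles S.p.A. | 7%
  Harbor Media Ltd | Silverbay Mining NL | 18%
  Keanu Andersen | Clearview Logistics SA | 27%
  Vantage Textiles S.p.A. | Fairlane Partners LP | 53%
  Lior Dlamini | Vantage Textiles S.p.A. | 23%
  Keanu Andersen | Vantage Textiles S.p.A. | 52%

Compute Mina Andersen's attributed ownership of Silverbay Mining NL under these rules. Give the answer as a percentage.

By sibling attribution (R3), Mina Andersen is treated as also owning Keanu Andersen's interest in Vantage Textiles S.p.A, giving 7% + 52% = 59%.
By sibling attribution (R3), Mina Andersen is treated as owning Keanu Andersen's 27% interest in Clearview Logistics SA.
Chain via Vantage Textiles S.p.A. → Fairlane Partners LP (R2): 59% × 53% × 33% = 10.3191% of Silverbay Mining NL.
Chain via Clearview Logistics SA → Harbor Media Ltd (R2): 27% × 92% × 18% = 4.4712% of Silverbay Mining NL.
Aggregating (R1): 10.3191% + 4.4712% = 14.7903%.

14.7903%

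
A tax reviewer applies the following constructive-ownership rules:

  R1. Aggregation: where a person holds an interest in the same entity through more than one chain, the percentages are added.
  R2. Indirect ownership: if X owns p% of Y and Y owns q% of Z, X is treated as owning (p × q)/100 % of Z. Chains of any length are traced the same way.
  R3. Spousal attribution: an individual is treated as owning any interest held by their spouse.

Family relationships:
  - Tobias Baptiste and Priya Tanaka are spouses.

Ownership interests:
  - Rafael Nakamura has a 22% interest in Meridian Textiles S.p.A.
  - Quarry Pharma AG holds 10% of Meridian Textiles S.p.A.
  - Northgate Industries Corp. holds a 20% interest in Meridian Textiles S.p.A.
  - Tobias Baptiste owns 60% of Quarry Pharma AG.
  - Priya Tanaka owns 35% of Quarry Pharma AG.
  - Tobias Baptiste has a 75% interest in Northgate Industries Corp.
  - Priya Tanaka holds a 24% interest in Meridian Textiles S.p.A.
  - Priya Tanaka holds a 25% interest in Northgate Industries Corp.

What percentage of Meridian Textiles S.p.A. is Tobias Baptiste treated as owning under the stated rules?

By spousal attribution (R3), Tobias Baptiste is treated as also owning Priya Tanaka's interest in Quarry Pharma AG, giving 60% + 35% = 95%.
By spousal attribution (R3), Tobias Baptiste is treated as also owning Priya Tanaka's interest in Northgate Industries Corp, giving 75% + 25% = 100%.
By spousal attribution (R3), Tobias Baptiste is treated as owning Priya Tanaka's 24% interest in Meridian Textiles S.p.A.
Chain via Quarry Pharma AG (R2): 95% × 10% = 9.5% of Meridian Textiles S.p.A.
Chain via Northgate Industries Corp. (R2): 100% × 20% = 20% of Meridian Textiles S.p.A.
Direct interest in Meridian Textiles S.p.A: 24%.
Aggregating (R1): 9.5% + 20% + 24% = 53.5%.

53.5%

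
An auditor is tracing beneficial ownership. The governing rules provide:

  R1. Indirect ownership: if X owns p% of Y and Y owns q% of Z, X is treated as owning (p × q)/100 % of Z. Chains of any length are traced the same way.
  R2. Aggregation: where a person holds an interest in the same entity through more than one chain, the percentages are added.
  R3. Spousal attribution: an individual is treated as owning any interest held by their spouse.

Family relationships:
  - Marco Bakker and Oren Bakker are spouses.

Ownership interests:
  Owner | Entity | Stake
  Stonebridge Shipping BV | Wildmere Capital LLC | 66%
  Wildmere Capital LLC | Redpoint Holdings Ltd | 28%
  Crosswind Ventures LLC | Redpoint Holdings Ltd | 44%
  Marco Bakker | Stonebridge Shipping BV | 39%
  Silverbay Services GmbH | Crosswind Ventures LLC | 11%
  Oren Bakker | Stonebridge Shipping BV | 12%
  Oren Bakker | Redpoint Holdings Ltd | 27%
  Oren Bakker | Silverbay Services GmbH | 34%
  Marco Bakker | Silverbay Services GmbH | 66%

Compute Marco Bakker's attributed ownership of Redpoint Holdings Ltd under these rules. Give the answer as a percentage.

41.2648%

By spousal attribution (R3), Marco Bakker is treated as also owning Oren Bakker's interest in Silverbay Services GmbH, giving 66% + 34% = 100%.
By spousal attribution (R3), Marco Bakker is treated as also owning Oren Bakker's interest in Stonebridge Shipping BV, giving 39% + 12% = 51%.
By spousal attribution (R3), Marco Bakker is treated as owning Oren Bakker's 27% interest in Redpoint Holdings Ltd.
Chain via Silverbay Services GmbH → Crosswind Ventures LLC (R1): 100% × 11% × 44% = 4.84% of Redpoint Holdings Ltd.
Chain via Stonebridge Shipping BV → Wildmere Capital LLC (R1): 51% × 66% × 28% = 9.4248% of Redpoint Holdings Ltd.
Direct interest in Redpoint Holdings Ltd: 27%.
Aggregating (R2): 4.84% + 9.4248% + 27% = 41.2648%.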